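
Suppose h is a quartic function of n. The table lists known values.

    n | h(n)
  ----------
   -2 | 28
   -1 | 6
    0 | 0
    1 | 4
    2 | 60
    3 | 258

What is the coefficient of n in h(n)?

First differences: -22, -6, 4, 56, 198. Second differences: 16, 10, 52, 142. Third differences: -6, 42, 90. Fourth differences: 48, 48.
Level-4 differences are constant, so h has degree 4.
Fitting a degree-4 polynomial gives h(n) = 2n^4 + 3n³ + 3n² - 4n.
The coefficient of n is -4.

-4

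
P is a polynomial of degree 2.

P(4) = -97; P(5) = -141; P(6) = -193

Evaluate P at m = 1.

Write P(m) = am² + bm + c; the 3 given values yield a linear system in the 3 coefficients.
Solving, P(m) = -4m² - 8m - 1.
Then P(1) = -13.

-13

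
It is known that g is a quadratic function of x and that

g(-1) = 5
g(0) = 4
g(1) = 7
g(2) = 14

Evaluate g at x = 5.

59

First differences: -1, 3, 7. Second differences: 4, 4.
Level-2 differences are constant, so g has degree 2.
Fitting a degree-2 polynomial gives g(x) = 2x² + x + 4.
Then g(5) = 59.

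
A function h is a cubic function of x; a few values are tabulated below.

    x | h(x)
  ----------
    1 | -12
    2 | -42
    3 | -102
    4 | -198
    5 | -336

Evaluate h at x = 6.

Write h(x) = ax³ + bx² + cx + d; the 5 given values yield a linear system in the 4 coefficients.
Solving, h(x) = -x³ - 9x² + 4x - 6.
Then h(6) = -522.

-522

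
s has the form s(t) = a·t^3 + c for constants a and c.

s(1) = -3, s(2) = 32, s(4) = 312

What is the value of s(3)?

From s(1) = -3 and s(2) = 32: 1a + c = -3 and 8a + c = 32.
Subtracting: 7a = 35, so a = 5; then c = -3 − 5·1 = -8.
So s(t) = 5t³ − 8, and s(3) = 127.

127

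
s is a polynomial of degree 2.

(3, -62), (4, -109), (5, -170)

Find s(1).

Write s(k) = ak² + bk + c; the 3 given values yield a linear system in the 3 coefficients.
Solving, s(k) = -7k² + 2k - 5.
Then s(1) = -10.

-10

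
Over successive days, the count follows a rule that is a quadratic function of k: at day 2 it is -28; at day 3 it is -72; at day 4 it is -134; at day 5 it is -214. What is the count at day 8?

-562

Write the value at k as g(k).
First differences: -44, -62, -80. Second differences: -18, -18.
Level-2 differences are constant, so g has degree 2.
Fitting a degree-2 polynomial gives g(k) = -9k² + k + 6.
Then g(8) = -562.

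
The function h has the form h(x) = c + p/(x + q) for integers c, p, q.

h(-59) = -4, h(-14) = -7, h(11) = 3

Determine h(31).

(h(x) − c)(x + q) = p for each data point; the three points give a linear system in c and q, then p follows.
Solving: c = -3, q = -1, p = 60, so h(x) = -3 + 60/(x − 1).
Then h(31) = -3 + 60/30 = -1.

-1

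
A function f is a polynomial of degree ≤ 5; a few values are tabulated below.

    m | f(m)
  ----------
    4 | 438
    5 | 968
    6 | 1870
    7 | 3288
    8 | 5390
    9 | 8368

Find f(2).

First differences: 530, 902, 1418, 2102, 2978. Second differences: 372, 516, 684, 876. Third differences: 144, 168, 192. Fourth differences: 24, 24.
Level-4 differences are constant, so f has degree 4.
Fitting a degree-4 polynomial gives f(m) = m^4 + 2m³ + 5m² - 6m - 2.
Then f(2) = 38.

38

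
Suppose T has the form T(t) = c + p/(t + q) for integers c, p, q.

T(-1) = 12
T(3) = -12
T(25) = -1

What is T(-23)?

(T(t) − c)(t + q) = p for each data point; the three points give a linear system in c and q, then p follows.
Solving: c = 0, q = -1, p = -24, so T(t) = -24/(t − 1).
Then T(-23) = 0 − 24/(-24) = 1.

1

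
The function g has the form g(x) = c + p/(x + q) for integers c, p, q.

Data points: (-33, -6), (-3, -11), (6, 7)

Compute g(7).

4

(g(x) − c)(x + q) = p for each data point; the three points give a linear system in c and q, then p follows.
Solving: c = -5, q = -3, p = 36, so g(x) = -5 + 36/(x − 3).
Then g(7) = -5 + 36/4 = 4.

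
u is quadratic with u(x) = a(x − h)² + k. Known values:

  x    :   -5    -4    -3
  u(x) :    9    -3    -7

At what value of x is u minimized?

First differences -12, -4; second difference 8 = 2a, so a = 4.
Expanding, the x-coefficient is −2ah = -8h; matching it to the data gives h = -3, and then k = -7.
So u(x) = 4(x + 3)² − 7.
Hence h = -3.

-3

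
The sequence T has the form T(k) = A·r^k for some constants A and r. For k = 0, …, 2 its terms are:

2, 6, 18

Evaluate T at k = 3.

Consecutive ratio: 6/2 = 3, and 18/6 = 3, so r = 3.
Then A·3^0 = 2 gives A = 2, and T(k) = 2·3^k.
T(3) = 2·3^3 = 54.

54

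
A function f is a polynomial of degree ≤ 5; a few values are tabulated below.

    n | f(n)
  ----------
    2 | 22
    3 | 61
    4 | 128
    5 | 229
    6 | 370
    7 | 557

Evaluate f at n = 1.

5

First differences: 39, 67, 101, 141, 187. Second differences: 28, 34, 40, 46. Third differences: 6, 6, 6.
Level-3 differences are constant, so f has degree 3.
Fitting a degree-3 polynomial gives f(n) = n³ + 5n² - 5n + 4.
Then f(1) = 5.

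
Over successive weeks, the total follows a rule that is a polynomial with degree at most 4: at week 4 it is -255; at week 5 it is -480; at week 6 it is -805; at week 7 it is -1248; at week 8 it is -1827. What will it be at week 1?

0

Write the value at t as g(t).
Write g(t) = at^4 + bt³ + ct² + dt + e; the 5 given values yield a linear system in the 5 coefficients.
Solving, the leading coefficient vanishes, and g(t) = -3t³ - 5t² + 3t + 5.
Then g(1) = 0.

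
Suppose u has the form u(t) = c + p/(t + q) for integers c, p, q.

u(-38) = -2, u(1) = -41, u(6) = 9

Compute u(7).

7

(u(t) − c)(t + q) = p for each data point; the three points give a linear system in c and q, then p follows.
Solving: c = -1, q = -2, p = 40, so u(t) = -1 + 40/(t − 2).
Then u(7) = -1 + 40/5 = 7.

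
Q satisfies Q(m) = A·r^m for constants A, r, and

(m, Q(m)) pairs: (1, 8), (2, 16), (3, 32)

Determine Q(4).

64

Consecutive ratio: 16/8 = 2, and 32/16 = 2, so r = 2.
Then A·2^1 = 8 gives A = 4, and Q(m) = 4·2^m.
Q(4) = 4·2^4 = 64.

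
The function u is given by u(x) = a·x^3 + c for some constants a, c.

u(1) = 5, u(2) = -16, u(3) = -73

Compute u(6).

-640

From u(1) = 5 and u(2) = -16: 1a + c = 5 and 8a + c = -16.
Subtracting: 7a = -21, so a = -3; then c = 5 − (-3)·1 = 8.
So u(x) = -3x³ + 8, and u(6) = -640.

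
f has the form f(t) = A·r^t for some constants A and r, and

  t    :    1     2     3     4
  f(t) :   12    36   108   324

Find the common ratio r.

Consecutive ratio: 36/12 = 3, and 108/36 = 3, so r = 3.
Then A·3^1 = 12 gives A = 4, and f(t) = 4·3^t.

3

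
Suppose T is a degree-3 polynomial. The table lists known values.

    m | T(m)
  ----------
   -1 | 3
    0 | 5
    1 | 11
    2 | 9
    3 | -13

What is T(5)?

-165

Write T(m) = am³ + bm² + cm + d; the 5 given values yield a linear system in the 4 coefficients.
Solving, T(m) = -2m³ + 2m² + 6m + 5.
Then T(5) = -165.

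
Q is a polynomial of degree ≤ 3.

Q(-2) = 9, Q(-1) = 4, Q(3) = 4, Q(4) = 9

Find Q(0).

1

Write Q(x) = ax³ + bx² + cx + d; the 4 given values yield a linear system in the 4 coefficients.
Solving, the leading coefficient vanishes, and Q(x) = x² - 2x + 1.
Then Q(0) = 1.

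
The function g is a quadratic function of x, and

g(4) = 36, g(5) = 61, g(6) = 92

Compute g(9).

Write g(x) = ax² + bx + c; the 3 given values yield a linear system in the 3 coefficients.
Solving, g(x) = 3x² - 2x - 4.
Then g(9) = 221.

221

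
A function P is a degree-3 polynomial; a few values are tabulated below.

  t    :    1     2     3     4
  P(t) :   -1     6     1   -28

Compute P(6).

-206

Write P(t) = at³ + bt² + ct + d; the 4 given values yield a linear system in the 4 coefficients.
Solving, P(t) = -2t³ + 6t² + 3t - 8.
Then P(6) = -206.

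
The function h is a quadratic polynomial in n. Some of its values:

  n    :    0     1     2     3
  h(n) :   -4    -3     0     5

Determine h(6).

32

Write h(n) = an² + bn + c; the 4 given values yield a linear system in the 3 coefficients.
Solving, h(n) = n² - 4.
Then h(6) = 32.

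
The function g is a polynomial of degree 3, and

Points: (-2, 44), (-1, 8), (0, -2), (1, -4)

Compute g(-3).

Write g(m) = am³ + bm² + cm + d; the 4 given values yield a linear system in the 4 coefficients.
Solving, g(m) = -3m³ + 4m² - 3m - 2.
Then g(-3) = 124.

124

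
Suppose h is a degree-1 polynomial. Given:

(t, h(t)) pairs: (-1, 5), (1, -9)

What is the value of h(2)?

Write h(t) = at + b; the 2 given values yield a linear system in the 2 coefficients.
Solving, h(t) = -7t - 2.
Then h(2) = -16.

-16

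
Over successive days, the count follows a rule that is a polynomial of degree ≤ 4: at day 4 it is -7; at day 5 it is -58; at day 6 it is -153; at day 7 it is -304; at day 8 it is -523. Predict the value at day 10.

Write the value at m as u(m).
First differences: -51, -95, -151, -219. Second differences: -44, -56, -68. Third differences: -12, -12.
Level-3 differences are constant, so u has degree 3.
Fitting a degree-3 polynomial gives u(m) = -2m³ + 8m² - m - 3.
Then u(10) = -1213.

-1213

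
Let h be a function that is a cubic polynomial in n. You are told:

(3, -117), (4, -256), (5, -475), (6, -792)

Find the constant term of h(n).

Write h(n) = an³ + bn² + cn + d; the 4 given values yield a linear system in the 4 coefficients.
Solving, h(n) = -3n³ - 4n².
The constant term is h(0) = 0.

0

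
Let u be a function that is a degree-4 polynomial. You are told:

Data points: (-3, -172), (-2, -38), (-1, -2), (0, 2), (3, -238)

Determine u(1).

-8

Write u(m) = am^4 + bm³ + cm² + dm + e; the 5 given values yield a linear system in the 5 coefficients.
Solving, u(m) = -2m^4 - m³ - 5m² - 2m + 2.
Then u(1) = -8.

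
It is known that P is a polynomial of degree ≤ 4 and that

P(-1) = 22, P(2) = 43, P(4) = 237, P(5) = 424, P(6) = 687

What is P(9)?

2052

Write P(x) = ax^4 + bx³ + cx² + dx + e; the 5 given values yield a linear system in the 5 coefficients.
Solving, the leading coefficient vanishes, and P(x) = 2x³ + 8x² - 7x + 9.
Then P(9) = 2052.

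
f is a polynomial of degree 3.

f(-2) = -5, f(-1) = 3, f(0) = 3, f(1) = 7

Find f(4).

163

Write f(x) = ax³ + bx² + cx + d; the 4 given values yield a linear system in the 4 coefficients.
Solving, f(x) = 2x³ + 2x² + 3.
Then f(4) = 163.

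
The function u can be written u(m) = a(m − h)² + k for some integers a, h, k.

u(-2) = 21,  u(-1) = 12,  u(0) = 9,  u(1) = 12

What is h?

0

First differences -9, -3, 3; second difference 6 = 2a, so a = 3.
Expanding, the m-coefficient is −2ah = -6h; matching it to the data gives h = 0, and then k = 9.
So u(m) = 3(m + 0)² + 9.
Hence h = 0.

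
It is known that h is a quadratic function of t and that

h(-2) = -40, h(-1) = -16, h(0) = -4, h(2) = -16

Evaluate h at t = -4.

-124

Write h(t) = at² + bt + c; the 4 given values yield a linear system in the 3 coefficients.
Solving, h(t) = -6t² + 6t - 4.
Then h(-4) = -124.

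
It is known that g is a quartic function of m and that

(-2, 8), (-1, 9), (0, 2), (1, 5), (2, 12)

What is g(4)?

Write g(m) = am^4 + bm³ + cm² + dm + e; the 5 given values yield a linear system in the 5 coefficients.
Solving, g(m) = -m^4 + m³ + 6m² - 3m + 2.
Then g(4) = -106.

-106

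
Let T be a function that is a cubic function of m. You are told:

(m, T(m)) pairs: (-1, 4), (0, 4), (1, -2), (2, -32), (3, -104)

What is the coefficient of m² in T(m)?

-3

First differences: 0, -6, -30, -72. Second differences: -6, -24, -42. Third differences: -18, -18.
Level-3 differences are constant, so T has degree 3.
Fitting a degree-3 polynomial gives T(m) = -3m³ - 3m² + 4.
The coefficient of m² is -3.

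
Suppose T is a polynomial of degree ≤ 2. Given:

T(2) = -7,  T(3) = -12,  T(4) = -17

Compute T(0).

First differences: -5, -5.
Level-1 differences are constant, so T has degree 1.
Fitting a degree-1 polynomial gives T(n) = -5n + 3.
Then T(0) = 3.

3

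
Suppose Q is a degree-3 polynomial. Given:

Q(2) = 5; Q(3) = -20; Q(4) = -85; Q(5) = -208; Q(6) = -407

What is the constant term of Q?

7

First differences: -25, -65, -123, -199. Second differences: -40, -58, -76. Third differences: -18, -18.
Level-3 differences are constant, so Q has degree 3.
Fitting a degree-3 polynomial gives Q(n) = -3n³ + 7n² - 3n + 7.
The constant term is Q(0) = 7.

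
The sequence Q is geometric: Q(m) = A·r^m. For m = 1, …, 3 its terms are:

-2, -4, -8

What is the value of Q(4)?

Consecutive ratio: -4/(-2) = 2, and -8/(-4) = 2, so r = 2.
Then A·2^1 = -2 gives A = -1, and Q(m) = -1·2^m.
Q(4) = -1·2^4 = -16.

-16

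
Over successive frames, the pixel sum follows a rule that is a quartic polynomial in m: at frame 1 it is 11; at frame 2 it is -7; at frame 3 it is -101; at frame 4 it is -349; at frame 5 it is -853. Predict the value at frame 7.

-3157

Write the value at m as g(m).
Write g(m) = am^4 + bm³ + cm² + dm + e; the 5 given values yield a linear system in the 5 coefficients.
Solving, g(m) = -m^4 - 3m³ + 5m² + 3m + 7.
Then g(7) = -3157.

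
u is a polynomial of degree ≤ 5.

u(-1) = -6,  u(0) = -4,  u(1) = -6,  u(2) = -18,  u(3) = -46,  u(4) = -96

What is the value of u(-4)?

First differences: 2, -2, -12, -28, -50. Second differences: -4, -10, -16, -22. Third differences: -6, -6, -6.
Level-3 differences are constant, so u has degree 3.
Fitting a degree-3 polynomial gives u(m) = -m³ - 2m² + m - 4.
Then u(-4) = 24.

24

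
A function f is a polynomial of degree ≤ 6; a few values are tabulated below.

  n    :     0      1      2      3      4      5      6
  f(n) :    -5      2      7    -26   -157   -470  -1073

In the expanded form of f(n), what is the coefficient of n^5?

0

First differences: 7, 5, -33, -131, -313, -603. Second differences: -2, -38, -98, -182, -290. Third differences: -36, -60, -84, -108. Fourth differences: -24, -24, -24.
Level-4 differences are constant, so f has degree 4.
Fitting a degree-4 polynomial gives f(n) = -n^4 + 6n² + 2n - 5.
The coefficient of n^5 is 0.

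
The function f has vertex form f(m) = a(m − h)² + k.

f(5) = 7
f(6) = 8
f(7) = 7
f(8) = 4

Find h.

6

First differences 1, -1, -3; second difference -2 = 2a, so a = -1.
Expanding, the m-coefficient is −2ah = 2h; matching it to the data gives h = 6, and then k = 8.
So f(m) = -1(m − 6)² + 8.
Hence h = 6.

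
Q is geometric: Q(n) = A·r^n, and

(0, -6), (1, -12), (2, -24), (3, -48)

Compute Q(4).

-96

Consecutive ratio: -12/(-6) = 2, and -24/(-12) = 2, so r = 2.
Then A·2^0 = -6 gives A = -6, and Q(n) = -6·2^n.
Q(4) = -6·2^4 = -96.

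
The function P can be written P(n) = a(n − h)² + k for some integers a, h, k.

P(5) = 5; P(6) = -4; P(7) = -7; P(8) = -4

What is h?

First differences -9, -3, 3; second difference 6 = 2a, so a = 3.
Expanding, the n-coefficient is −2ah = -6h; matching it to the data gives h = 7, and then k = -7.
So P(n) = 3(n − 7)² − 7.
Hence h = 7.

7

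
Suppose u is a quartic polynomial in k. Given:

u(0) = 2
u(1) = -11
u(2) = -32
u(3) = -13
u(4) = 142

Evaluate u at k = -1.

Write u(k) = ak^4 + bk³ + ck² + dk + e; the 5 given values yield a linear system in the 5 coefficients.
Solving, u(k) = 2k^4 - 4k³ - 6k² - 5k + 2.
Then u(-1) = 7.

7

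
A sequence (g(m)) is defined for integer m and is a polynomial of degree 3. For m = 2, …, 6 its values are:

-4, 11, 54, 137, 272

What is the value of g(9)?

First differences: 15, 43, 83, 135. Second differences: 28, 40, 52. Third differences: 12, 12.
Level-3 differences are constant, so g has degree 3.
Fitting a degree-3 polynomial gives g(m) = 2m³ - 4m² - 3m + 2.
Then g(9) = 1109.

1109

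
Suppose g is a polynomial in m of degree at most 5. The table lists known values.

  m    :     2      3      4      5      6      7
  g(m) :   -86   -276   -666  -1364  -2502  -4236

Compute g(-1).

First differences: -190, -390, -698, -1138, -1734. Second differences: -200, -308, -440, -596. Third differences: -108, -132, -156. Fourth differences: -24, -24.
Level-4 differences are constant, so g has degree 4.
Fitting a degree-4 polynomial gives g(m) = -m^4 - 4m³ - 9m² - 4m + 6.
Then g(-1) = 4.

4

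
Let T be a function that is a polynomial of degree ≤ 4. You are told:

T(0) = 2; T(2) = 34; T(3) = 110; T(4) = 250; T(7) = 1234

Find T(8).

1810

Write T(x) = ax^4 + bx³ + cx² + dx + e; the 5 given values yield a linear system in the 5 coefficients.
Solving, the leading coefficient vanishes, and T(x) = 3x³ + 5x² - 6x + 2.
Then T(8) = 1810.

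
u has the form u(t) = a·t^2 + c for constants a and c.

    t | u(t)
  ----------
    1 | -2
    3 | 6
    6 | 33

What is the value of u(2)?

From u(1) = -2 and u(3) = 6: 1a + c = -2 and 9a + c = 6.
Subtracting: 8a = 8, so a = 1; then c = -2 − 1·1 = -3.
So u(t) = 1t² − 3, and u(2) = 1.

1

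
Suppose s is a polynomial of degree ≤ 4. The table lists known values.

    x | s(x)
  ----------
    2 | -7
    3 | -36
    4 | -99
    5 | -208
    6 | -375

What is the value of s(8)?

Write s(x) = ax^4 + bx³ + cx² + dx + e; the 5 given values yield a linear system in the 5 coefficients.
Solving, the leading coefficient vanishes, and s(x) = -2x³ + x² + 4x - 3.
Then s(8) = -931.

-931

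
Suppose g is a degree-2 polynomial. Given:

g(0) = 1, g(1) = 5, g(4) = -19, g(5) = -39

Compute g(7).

-97

Write g(m) = am² + bm + c; the 4 given values yield a linear system in the 3 coefficients.
Solving, g(m) = -3m² + 7m + 1.
Then g(7) = -97.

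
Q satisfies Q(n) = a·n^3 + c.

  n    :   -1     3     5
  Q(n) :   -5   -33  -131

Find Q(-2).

From Q(-1) = -5 and Q(3) = -33: -1a + c = -5 and 27a + c = -33.
Subtracting: 28a = -28, so a = -1; then c = -5 − (-1)·(-1) = -6.
So Q(n) = -1n³ − 6, and Q(-2) = 2.

2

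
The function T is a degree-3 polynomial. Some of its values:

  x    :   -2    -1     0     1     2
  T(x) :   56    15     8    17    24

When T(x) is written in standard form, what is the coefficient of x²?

8

First differences: -41, -7, 9, 7. Second differences: 34, 16, -2. Third differences: -18, -18.
Level-3 differences are constant, so T has degree 3.
Fitting a degree-3 polynomial gives T(x) = -3x³ + 8x² + 4x + 8.
The coefficient of x² is 8.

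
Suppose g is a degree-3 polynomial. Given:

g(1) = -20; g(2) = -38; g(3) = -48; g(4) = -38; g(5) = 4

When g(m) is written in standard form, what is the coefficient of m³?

Write g(m) = am³ + bm² + cm + d; the 5 given values yield a linear system in the 4 coefficients.
Solving, g(m) = 2m³ - 8m² - 8m - 6.
The coefficient of m³ is 2.

2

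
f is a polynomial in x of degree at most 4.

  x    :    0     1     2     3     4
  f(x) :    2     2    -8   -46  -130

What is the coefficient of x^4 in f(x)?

First differences: 0, -10, -38, -84. Second differences: -10, -28, -46. Third differences: -18, -18.
Level-3 differences are constant, so f has degree 3.
Fitting a degree-3 polynomial gives f(x) = -3x³ + 4x² - x + 2.
The coefficient of x^4 is 0.

0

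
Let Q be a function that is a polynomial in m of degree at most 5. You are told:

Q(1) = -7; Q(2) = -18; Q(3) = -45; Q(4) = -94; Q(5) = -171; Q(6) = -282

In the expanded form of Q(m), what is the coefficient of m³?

First differences: -11, -27, -49, -77, -111. Second differences: -16, -22, -28, -34. Third differences: -6, -6, -6.
Level-3 differences are constant, so Q has degree 3.
Fitting a degree-3 polynomial gives Q(m) = -m³ - 2m² + 2m - 6.
The coefficient of m³ is -1.

-1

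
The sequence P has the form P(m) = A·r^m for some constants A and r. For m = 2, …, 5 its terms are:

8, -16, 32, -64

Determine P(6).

Consecutive ratio: -16/8 = -2, and 32/(-16) = -2, so r = -2.
Then A·(-2)^2 = 8 gives A = 2, and P(m) = 2·(-2)^m.
P(6) = 2·(-2)^6 = 128.

128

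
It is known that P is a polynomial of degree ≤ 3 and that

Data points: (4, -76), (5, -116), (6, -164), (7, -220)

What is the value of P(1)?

First differences: -40, -48, -56. Second differences: -8, -8.
Level-2 differences are constant, so P has degree 2.
Fitting a degree-2 polynomial gives P(t) = -4t² - 4t + 4.
Then P(1) = -4.

-4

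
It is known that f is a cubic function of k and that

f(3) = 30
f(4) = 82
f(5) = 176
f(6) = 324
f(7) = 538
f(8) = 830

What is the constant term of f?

6

First differences: 52, 94, 148, 214, 292. Second differences: 42, 54, 66, 78. Third differences: 12, 12, 12.
Level-3 differences are constant, so f has degree 3.
Fitting a degree-3 polynomial gives f(k) = 2k³ - 3k² - k + 6.
The constant term is f(0) = 6.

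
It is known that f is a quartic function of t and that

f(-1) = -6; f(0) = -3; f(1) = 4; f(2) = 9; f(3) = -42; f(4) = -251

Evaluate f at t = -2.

-47

First differences: 3, 7, 5, -51, -209. Second differences: 4, -2, -56, -158. Third differences: -6, -54, -102. Fourth differences: -48, -48.
Level-4 differences are constant, so f has degree 4.
Fitting a degree-4 polynomial gives f(t) = -2t^4 + 3t³ + 4t² + 2t - 3.
Then f(-2) = -47.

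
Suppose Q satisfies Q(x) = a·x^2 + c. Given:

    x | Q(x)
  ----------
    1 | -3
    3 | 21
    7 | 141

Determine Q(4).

From Q(1) = -3 and Q(3) = 21: 1a + c = -3 and 9a + c = 21.
Subtracting: 8a = 24, so a = 3; then c = -3 − 3·1 = -6.
So Q(x) = 3x² − 6, and Q(4) = 42.

42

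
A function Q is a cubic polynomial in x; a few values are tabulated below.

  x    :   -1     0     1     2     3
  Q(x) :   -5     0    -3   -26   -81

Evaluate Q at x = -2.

Write Q(x) = ax³ + bx² + cx + d; the 5 given values yield a linear system in the 4 coefficients.
Solving, Q(x) = -2x³ - 4x² + 3x.
Then Q(-2) = -6.

-6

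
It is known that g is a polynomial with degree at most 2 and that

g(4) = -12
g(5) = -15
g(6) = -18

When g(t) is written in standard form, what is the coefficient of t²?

0

First differences: -3, -3.
Level-1 differences are constant, so g has degree 1.
Fitting a degree-1 polynomial gives g(t) = -3t.
The coefficient of t² is 0.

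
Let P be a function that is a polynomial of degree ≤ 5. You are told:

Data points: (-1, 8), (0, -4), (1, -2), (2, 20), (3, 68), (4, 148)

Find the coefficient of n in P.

Write P(n) = an^5 + bn^4 + cn³ + dn² + en + p; the 6 given values yield a linear system in the 6 coefficients.
Solving, the top 2 coefficients vanish, and P(n) = n³ + 7n² - 6n - 4.
The coefficient of n is -6.

-6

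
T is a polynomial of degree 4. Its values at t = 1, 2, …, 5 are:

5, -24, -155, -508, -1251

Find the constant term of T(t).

4

Write T(t) = at^4 + bt³ + ct² + dt + e; the 5 given values yield a linear system in the 5 coefficients.
Solving, T(t) = -2t^4 - t² + 4t + 4.
The constant term is T(0) = 4.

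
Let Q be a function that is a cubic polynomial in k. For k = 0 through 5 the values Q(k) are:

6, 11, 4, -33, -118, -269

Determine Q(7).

-841

First differences: 5, -7, -37, -85, -151. Second differences: -12, -30, -48, -66. Third differences: -18, -18, -18.
Level-3 differences are constant, so Q has degree 3.
Fitting a degree-3 polynomial gives Q(k) = -3k³ + 3k² + 5k + 6.
Then Q(7) = -841.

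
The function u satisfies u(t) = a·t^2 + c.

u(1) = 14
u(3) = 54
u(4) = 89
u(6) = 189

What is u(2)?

29

From u(1) = 14 and u(3) = 54: 1a + c = 14 and 9a + c = 54.
Subtracting: 8a = 40, so a = 5; then c = 14 − 5·1 = 9.
So u(t) = 5t² + 9, and u(2) = 29.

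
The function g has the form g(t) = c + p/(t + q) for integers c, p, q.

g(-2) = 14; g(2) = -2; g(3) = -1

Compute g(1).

-4

(g(t) − c)(t + q) = p for each data point; the three points give a linear system in c and q, then p follows.
Solving: c = 2, q = 1, p = -12, so g(t) = 2 − 12/(t + 1).
Then g(1) = 2 − 12/2 = -4.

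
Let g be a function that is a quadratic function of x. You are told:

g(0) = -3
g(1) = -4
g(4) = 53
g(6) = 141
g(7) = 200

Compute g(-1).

8

Write g(x) = ax² + bx + c; the 5 given values yield a linear system in the 3 coefficients.
Solving, g(x) = 5x² - 6x - 3.
Then g(-1) = 8.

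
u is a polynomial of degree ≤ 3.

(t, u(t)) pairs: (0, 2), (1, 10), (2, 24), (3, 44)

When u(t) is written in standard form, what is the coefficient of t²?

Write u(t) = at³ + bt² + ct + d; the 4 given values yield a linear system in the 4 coefficients.
Solving, the leading coefficient vanishes, and u(t) = 3t² + 5t + 2.
The coefficient of t² is 3.

3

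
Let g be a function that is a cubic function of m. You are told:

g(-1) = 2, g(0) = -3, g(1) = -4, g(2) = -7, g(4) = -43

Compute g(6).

Write g(m) = am³ + bm² + cm + d; the 5 given values yield a linear system in the 4 coefficients.
Solving, g(m) = -m³ + 2m² - 2m - 3.
Then g(6) = -159.

-159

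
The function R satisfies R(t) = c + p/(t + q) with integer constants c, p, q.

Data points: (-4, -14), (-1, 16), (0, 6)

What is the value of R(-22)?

(R(t) − c)(t + q) = p for each data point; the three points give a linear system in c and q, then p follows.
Solving: c = -4, q = 2, p = 20, so R(t) = -4 + 20/(t + 2).
Then R(-22) = -4 + 20/(-20) = -5.

-5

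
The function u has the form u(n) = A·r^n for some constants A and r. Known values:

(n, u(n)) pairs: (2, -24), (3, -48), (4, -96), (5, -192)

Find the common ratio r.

Consecutive ratio: -48/(-24) = 2, and -96/(-48) = 2, so r = 2.
Then A·2^2 = -24 gives A = -6, and u(n) = -6·2^n.

2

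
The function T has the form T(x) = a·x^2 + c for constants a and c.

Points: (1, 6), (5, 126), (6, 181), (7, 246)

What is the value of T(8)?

From T(1) = 6 and T(5) = 126: 1a + c = 6 and 25a + c = 126.
Subtracting: 24a = 120, so a = 5; then c = 6 − 5·1 = 1.
So T(x) = 5x² + 1, and T(8) = 321.

321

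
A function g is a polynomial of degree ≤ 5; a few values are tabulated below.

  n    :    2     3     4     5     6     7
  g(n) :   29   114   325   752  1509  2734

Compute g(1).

Write g(n) = an^5 + bn^4 + cn³ + dn² + en + p; the 6 given values yield a linear system in the 6 coefficients.
Solving, the leading coefficient vanishes, and g(n) = n^4 + n³ - n² + 6n - 3.
Then g(1) = 4.

4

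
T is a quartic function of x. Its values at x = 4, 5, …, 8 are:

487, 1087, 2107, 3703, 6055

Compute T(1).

7

Write T(x) = ax^4 + bx³ + cx² + dx + e; the 5 given values yield a linear system in the 5 coefficients.
Solving, T(x) = x^4 + 4x³ - x² - 4x + 7.
Then T(1) = 7.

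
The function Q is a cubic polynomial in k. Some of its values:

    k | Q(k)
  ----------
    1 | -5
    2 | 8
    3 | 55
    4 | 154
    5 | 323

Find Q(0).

First differences: 13, 47, 99, 169. Second differences: 34, 52, 70. Third differences: 18, 18.
Level-3 differences are constant, so Q has degree 3.
Fitting a degree-3 polynomial gives Q(k) = 3k³ - k² - 5k - 2.
Then Q(0) = -2.

-2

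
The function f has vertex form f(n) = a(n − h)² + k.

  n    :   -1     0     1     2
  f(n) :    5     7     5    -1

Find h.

0

First differences 2, -2, -6; second difference -4 = 2a, so a = -2.
Expanding, the n-coefficient is −2ah = 4h; matching it to the data gives h = 0, and then k = 7.
So f(n) = -2(n + 0)² + 7.
Hence h = 0.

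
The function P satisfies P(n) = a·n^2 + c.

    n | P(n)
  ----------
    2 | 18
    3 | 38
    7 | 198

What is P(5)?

102

From P(2) = 18 and P(3) = 38: 4a + c = 18 and 9a + c = 38.
Subtracting: 5a = 20, so a = 4; then c = 18 − 4·4 = 2.
So P(n) = 4n² + 2, and P(5) = 102.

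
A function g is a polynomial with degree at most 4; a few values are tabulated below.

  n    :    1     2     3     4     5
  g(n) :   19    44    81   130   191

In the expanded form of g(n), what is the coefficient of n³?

First differences: 25, 37, 49, 61. Second differences: 12, 12, 12.
Level-2 differences are constant, so g has degree 2.
Fitting a degree-2 polynomial gives g(n) = 6n² + 7n + 6.
The coefficient of n³ is 0.

0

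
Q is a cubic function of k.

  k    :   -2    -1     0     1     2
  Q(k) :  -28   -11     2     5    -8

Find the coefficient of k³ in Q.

-1

First differences: 17, 13, 3, -13. Second differences: -4, -10, -16. Third differences: -6, -6.
Level-3 differences are constant, so Q has degree 3.
Fitting a degree-3 polynomial gives Q(k) = -k³ - 5k² + 9k + 2.
The coefficient of k³ is -1.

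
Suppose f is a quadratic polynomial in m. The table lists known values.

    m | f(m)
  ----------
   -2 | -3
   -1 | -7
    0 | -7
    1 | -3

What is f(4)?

33

Write f(m) = am² + bm + c; the 4 given values yield a linear system in the 3 coefficients.
Solving, f(m) = 2m² + 2m - 7.
Then f(4) = 33.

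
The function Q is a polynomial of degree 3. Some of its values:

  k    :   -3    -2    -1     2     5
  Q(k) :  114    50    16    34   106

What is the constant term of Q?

6

Write Q(k) = ak³ + bk² + ck + d; the 5 given values yield a linear system in the 4 coefficients.
Solving, Q(k) = -k³ + 9k² + 6.
The constant term is Q(0) = 6.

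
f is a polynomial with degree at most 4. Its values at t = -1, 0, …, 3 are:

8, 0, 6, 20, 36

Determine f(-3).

90

Write f(t) = at^4 + bt³ + ct² + dt + e; the 5 given values yield a linear system in the 5 coefficients.
Solving, the leading coefficient vanishes, and f(t) = -t³ + 7t².
Then f(-3) = 90.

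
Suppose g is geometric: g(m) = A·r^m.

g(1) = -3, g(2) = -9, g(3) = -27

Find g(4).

Consecutive ratio: -9/(-3) = 3, and -27/(-9) = 3, so r = 3.
Then A·3^1 = -3 gives A = -1, and g(m) = -1·3^m.
g(4) = -1·3^4 = -81.

-81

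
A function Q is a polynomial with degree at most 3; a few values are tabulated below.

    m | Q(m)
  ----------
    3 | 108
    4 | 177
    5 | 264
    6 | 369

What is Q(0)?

9

First differences: 69, 87, 105. Second differences: 18, 18.
Level-2 differences are constant, so Q has degree 2.
Fitting a degree-2 polynomial gives Q(m) = 9m² + 6m + 9.
Then Q(0) = 9.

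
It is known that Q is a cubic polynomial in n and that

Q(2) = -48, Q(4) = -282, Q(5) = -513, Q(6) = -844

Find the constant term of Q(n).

Write Q(n) = an³ + bn² + cn + d; the 4 given values yield a linear system in the 4 coefficients.
Solving, Q(n) = -3n³ - 5n² - 3n + 2.
The constant term is Q(0) = 2.

2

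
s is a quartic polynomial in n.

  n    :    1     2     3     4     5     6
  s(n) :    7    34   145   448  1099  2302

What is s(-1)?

Write s(n) = an^4 + bn³ + cn² + dn + e; the 6 given values yield a linear system in the 5 coefficients.
Solving, s(n) = 2n^4 - 2n³ + 4n² - n + 4.
Then s(-1) = 13.

13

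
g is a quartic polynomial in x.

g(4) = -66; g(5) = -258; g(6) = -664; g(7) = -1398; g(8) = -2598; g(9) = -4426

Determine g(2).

12

First differences: -192, -406, -734, -1200, -1828. Second differences: -214, -328, -466, -628. Third differences: -114, -138, -162. Fourth differences: -24, -24.
Level-4 differences are constant, so g has degree 4.
Fitting a degree-4 polynomial gives g(x) = -x^4 + 3x³ - x² + 3x + 2.
Then g(2) = 12.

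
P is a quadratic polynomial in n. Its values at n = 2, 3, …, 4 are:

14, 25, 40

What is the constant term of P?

4

Write P(n) = an² + bn + c; the 3 given values yield a linear system in the 3 coefficients.
Solving, P(n) = 2n² + n + 4.
The constant term is P(0) = 4.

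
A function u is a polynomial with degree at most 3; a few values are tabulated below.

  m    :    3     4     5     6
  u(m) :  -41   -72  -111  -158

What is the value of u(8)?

-276

First differences: -31, -39, -47. Second differences: -8, -8.
Level-2 differences are constant, so u has degree 2.
Fitting a degree-2 polynomial gives u(m) = -4m² - 3m + 4.
Then u(8) = -276.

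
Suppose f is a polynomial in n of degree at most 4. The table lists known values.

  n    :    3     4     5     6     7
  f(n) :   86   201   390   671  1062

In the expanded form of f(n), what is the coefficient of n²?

First differences: 115, 189, 281, 391. Second differences: 74, 92, 110. Third differences: 18, 18.
Level-3 differences are constant, so f has degree 3.
Fitting a degree-3 polynomial gives f(n) = 3n³ + n² - 3n + 5.
The coefficient of n² is 1.

1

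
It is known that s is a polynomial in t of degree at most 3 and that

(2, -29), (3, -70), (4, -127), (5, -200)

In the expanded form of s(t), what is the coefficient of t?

First differences: -41, -57, -73. Second differences: -16, -16.
Level-2 differences are constant, so s has degree 2.
Fitting a degree-2 polynomial gives s(t) = -8t² - t + 5.
The coefficient of t is -1.

-1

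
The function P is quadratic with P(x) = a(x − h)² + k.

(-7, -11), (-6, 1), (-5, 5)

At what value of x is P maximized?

-5

First differences 12, 4; second difference -8 = 2a, so a = -4.
Expanding, the x-coefficient is −2ah = 8h; matching it to the data gives h = -5, and then k = 5.
So P(x) = -4(x + 5)² + 5.
Hence h = -5.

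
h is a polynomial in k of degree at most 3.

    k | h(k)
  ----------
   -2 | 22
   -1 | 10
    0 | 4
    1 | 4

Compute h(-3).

40

First differences: -12, -6, 0. Second differences: 6, 6.
Level-2 differences are constant, so h has degree 2.
Fitting a degree-2 polynomial gives h(k) = 3k² - 3k + 4.
Then h(-3) = 40.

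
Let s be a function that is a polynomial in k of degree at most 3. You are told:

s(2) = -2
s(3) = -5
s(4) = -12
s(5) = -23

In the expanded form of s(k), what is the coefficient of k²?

Write s(k) = ak³ + bk² + ck + d; the 4 given values yield a linear system in the 4 coefficients.
Solving, the leading coefficient vanishes, and s(k) = -2k² + 7k - 8.
The coefficient of k² is -2.

-2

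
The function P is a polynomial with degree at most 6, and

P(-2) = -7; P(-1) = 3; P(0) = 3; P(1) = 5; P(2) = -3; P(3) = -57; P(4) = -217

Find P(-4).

-225

Write P(x) = ax^6 + bx^5 + cx^4 + dx³ + ex² + px + q; the 7 given values yield a linear system in the 7 coefficients.
Solving, the top 2 coefficients vanish, and P(x) = -x^4 + 2x² + x + 3.
Then P(-4) = -225.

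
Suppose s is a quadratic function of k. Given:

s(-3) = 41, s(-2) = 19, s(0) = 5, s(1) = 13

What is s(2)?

31

Write s(k) = ak² + bk + c; the 4 given values yield a linear system in the 3 coefficients.
Solving, s(k) = 5k² + 3k + 5.
Then s(2) = 31.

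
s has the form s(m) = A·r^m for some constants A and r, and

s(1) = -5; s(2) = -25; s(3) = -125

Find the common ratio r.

5

Consecutive ratio: -25/(-5) = 5, and -125/(-25) = 5, so r = 5.
Then A·5^1 = -5 gives A = -1, and s(m) = -1·5^m.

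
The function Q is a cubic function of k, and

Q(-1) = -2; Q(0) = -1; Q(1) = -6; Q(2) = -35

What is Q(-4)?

Write Q(k) = ak³ + bk² + ck + d; the 4 given values yield a linear system in the 4 coefficients.
Solving, Q(k) = -3k³ - 3k² + k - 1.
Then Q(-4) = 139.

139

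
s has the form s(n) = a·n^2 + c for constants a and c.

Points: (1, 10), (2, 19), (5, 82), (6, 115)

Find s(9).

250

From s(1) = 10 and s(2) = 19: 1a + c = 10 and 4a + c = 19.
Subtracting: 3a = 9, so a = 3; then c = 10 − 3·1 = 7.
So s(n) = 3n² + 7, and s(9) = 250.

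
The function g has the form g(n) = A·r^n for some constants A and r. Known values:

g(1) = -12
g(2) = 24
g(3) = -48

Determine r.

Consecutive ratio: 24/(-12) = -2, and -48/24 = -2, so r = -2.
Then A·(-2)^1 = -12 gives A = 6, and g(n) = 6·(-2)^n.

-2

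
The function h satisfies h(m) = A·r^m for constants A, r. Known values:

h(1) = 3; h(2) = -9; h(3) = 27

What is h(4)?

Consecutive ratio: -9/3 = -3, and 27/(-9) = -3, so r = -3.
Then A·(-3)^1 = 3 gives A = -1, and h(m) = -1·(-3)^m.
h(4) = -1·(-3)^4 = -81.

-81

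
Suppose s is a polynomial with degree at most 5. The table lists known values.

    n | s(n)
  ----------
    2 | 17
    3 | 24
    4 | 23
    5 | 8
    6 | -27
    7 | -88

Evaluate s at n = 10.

First differences: 7, -1, -15, -35, -61. Second differences: -8, -14, -20, -26. Third differences: -6, -6, -6.
Level-3 differences are constant, so s has degree 3.
Fitting a degree-3 polynomial gives s(n) = -n³ + 5n² + n + 3.
Then s(10) = -487.

-487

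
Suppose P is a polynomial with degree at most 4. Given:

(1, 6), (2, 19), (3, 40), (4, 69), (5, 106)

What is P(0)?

First differences: 13, 21, 29, 37. Second differences: 8, 8, 8.
Level-2 differences are constant, so P has degree 2.
Fitting a degree-2 polynomial gives P(n) = 4n² + n + 1.
The constant term is P(0) = 1.

1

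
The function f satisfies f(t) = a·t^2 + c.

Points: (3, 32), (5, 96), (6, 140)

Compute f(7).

From f(3) = 32 and f(5) = 96: 9a + c = 32 and 25a + c = 96.
Subtracting: 16a = 64, so a = 4; then c = 32 − 4·9 = -4.
So f(t) = 4t² − 4, and f(7) = 192.

192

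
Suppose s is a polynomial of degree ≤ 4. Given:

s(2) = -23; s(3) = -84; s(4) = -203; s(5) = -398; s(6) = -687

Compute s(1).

-2

First differences: -61, -119, -195, -289. Second differences: -58, -76, -94. Third differences: -18, -18.
Level-3 differences are constant, so s has degree 3.
Fitting a degree-3 polynomial gives s(n) = -3n³ - 2n² + 6n - 3.
Then s(1) = -2.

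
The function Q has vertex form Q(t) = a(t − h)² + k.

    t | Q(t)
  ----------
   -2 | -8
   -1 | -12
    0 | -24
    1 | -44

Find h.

First differences -4, -12, -20; second difference -8 = 2a, so a = -4.
Expanding, the t-coefficient is −2ah = 8h; matching it to the data gives h = -2, and then k = -8.
So Q(t) = -4(t + 2)² − 8.
Hence h = -2.

-2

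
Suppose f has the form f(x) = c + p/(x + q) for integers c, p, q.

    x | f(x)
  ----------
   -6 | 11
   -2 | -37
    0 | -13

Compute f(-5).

(f(x) − c)(x + q) = p for each data point; the three points give a linear system in c and q, then p follows.
Solving: c = -1, q = 3, p = -36, so f(x) = -1 − 36/(x + 3).
Then f(-5) = -1 − 36/(-2) = 17.

17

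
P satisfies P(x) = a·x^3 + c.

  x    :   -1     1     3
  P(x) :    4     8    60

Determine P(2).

22

From P(-1) = 4 and P(1) = 8: -1a + c = 4 and 1a + c = 8.
Subtracting: 2a = 4, so a = 2; then c = 4 − 2·(-1) = 6.
So P(x) = 2x³ + 6, and P(2) = 22.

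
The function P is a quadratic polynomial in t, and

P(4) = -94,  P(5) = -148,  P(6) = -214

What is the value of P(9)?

Write P(t) = at² + bt + c; the 3 given values yield a linear system in the 3 coefficients.
Solving, P(t) = -6t² + 2.
Then P(9) = -484.

-484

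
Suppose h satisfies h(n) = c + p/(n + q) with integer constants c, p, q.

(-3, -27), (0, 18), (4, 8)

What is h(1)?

(h(n) − c)(n + q) = p for each data point; the three points give a linear system in c and q, then p follows.
Solving: c = 3, q = 2, p = 30, so h(n) = 3 + 30/(n + 2).
Then h(1) = 3 + 30/3 = 13.

13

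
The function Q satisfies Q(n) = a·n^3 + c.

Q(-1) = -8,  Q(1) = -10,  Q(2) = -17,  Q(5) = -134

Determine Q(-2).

-1

From Q(-1) = -8 and Q(1) = -10: -1a + c = -8 and 1a + c = -10.
Subtracting: 2a = -2, so a = -1; then c = -8 − (-1)·(-1) = -9.
So Q(n) = -1n³ − 9, and Q(-2) = -1.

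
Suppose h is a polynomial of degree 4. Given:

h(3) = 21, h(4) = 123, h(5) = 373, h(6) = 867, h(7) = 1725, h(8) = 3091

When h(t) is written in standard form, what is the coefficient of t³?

First differences: 102, 250, 494, 858, 1366. Second differences: 148, 244, 364, 508. Third differences: 96, 120, 144. Fourth differences: 24, 24.
Level-4 differences are constant, so h has degree 4.
Fitting a degree-4 polynomial gives h(t) = t^4 - 2t³ + t² - 6t + 3.
The coefficient of t³ is -2.

-2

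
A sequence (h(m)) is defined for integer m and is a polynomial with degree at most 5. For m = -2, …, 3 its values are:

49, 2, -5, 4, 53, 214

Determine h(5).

1400

First differences: -47, -7, 9, 49, 161. Second differences: 40, 16, 40, 112. Third differences: -24, 24, 72. Fourth differences: 48, 48.
Level-4 differences are constant, so h has degree 4.
Fitting a degree-4 polynomial gives h(m) = 2m^4 + 6m² + m - 5.
Then h(5) = 1400.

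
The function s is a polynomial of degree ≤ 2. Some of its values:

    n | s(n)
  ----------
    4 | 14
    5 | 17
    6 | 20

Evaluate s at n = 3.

11

First differences: 3, 3.
Level-1 differences are constant, so s has degree 1.
Fitting a degree-1 polynomial gives s(n) = 3n + 2.
Then s(3) = 11.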